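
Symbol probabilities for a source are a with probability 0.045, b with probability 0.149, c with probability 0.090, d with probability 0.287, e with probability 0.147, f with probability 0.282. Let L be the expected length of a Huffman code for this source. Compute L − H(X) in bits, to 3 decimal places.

0.055 bits

Entropy H = −Σ p log₂ p ≈ 2.3617 bits.
Huffman merges: 9/200+9/100→27/200; 27/200+147/1000→141/500; 149/1000+141/500→431/1000; 141/500+287/1000→569/1000; 431/1000+569/1000→1. L = 2417/1000 ≈ 2.4170.
L − H = 2.4170 − 2.3617 = 0.055 bits.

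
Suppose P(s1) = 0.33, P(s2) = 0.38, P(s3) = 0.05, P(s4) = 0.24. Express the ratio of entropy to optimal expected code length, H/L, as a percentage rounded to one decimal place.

92.6%

Entropy H = −Σ p log₂ p ≈ 1.7685 bits.
Huffman merges: 1/20+6/25→29/100; 29/100+33/100→31/50; 19/50+31/50→1. L = 191/100 ≈ 1.9100.
Efficiency = H/L = 1.7685/1.9100 = 92.6%.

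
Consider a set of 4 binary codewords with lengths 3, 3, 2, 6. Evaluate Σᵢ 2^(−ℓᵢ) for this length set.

With common denominator 2^6 = 64: Σ 2^(−ℓᵢ) = 8/64 + 8/64 + 16/64 + 1/64 = 33/64 = 0.515625.

0.515625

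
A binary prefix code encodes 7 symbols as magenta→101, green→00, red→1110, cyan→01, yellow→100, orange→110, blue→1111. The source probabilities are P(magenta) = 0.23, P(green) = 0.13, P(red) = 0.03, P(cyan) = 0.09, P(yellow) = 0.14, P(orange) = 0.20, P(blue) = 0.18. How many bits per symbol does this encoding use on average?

2.99 bits/symbol

L̄ = Σ pᵢ·ℓᵢ = 0.23·3 + 0.13·2 + 0.03·4 + 0.09·2 + 0.14·3 + 0.20·3 + 0.18·4 = 2.99 bits/symbol.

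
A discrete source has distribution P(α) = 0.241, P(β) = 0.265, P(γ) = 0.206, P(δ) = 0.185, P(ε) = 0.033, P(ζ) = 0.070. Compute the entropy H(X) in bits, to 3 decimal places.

2.353 bits

H = −Σ pᵢ log₂ pᵢ.
−0.241·log₂(0.241) = 0.4947
−0.265·log₂(0.265) = 0.5077
−0.206·log₂(0.206) = 0.4695
−0.185·log₂(0.185) = 0.4504
−0.033·log₂(0.033) = 0.1624
−0.070·log₂(0.070) = 0.2686
Sum ≈ 2.3533 → 2.353 bits.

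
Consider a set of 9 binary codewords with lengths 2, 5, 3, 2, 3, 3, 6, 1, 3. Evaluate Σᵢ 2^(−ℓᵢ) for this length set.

1.546875

With common denominator 2^6 = 64: Σ 2^(−ℓᵢ) = 16/64 + 2/64 + 8/64 + 16/64 + 8/64 + 8/64 + 1/64 + 32/64 + 8/64 = 99/64 = 1.546875.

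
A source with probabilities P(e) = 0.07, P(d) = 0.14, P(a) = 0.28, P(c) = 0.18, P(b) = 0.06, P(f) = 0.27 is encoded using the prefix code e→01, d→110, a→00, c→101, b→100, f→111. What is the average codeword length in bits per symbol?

L̄ = Σ pᵢ·ℓᵢ = 0.07·2 + 0.14·3 + 0.28·2 + 0.18·3 + 0.06·3 + 0.27·3 = 2.65 bits/symbol.

2.65 bits/symbol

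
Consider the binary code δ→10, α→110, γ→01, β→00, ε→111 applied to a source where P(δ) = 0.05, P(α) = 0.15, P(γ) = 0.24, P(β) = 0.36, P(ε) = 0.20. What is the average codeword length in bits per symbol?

L̄ = Σ pᵢ·ℓᵢ = 0.05·2 + 0.15·3 + 0.24·2 + 0.36·2 + 0.20·3 = 2.35 bits/symbol.

2.35 bits/symbol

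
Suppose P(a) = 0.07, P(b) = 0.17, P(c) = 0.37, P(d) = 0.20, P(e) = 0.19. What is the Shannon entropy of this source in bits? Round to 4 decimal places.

H = −Σ pᵢ log₂ pᵢ.
−0.07·log₂(0.07) = 0.2686
−0.17·log₂(0.17) = 0.4346
−0.37·log₂(0.37) = 0.5307
−0.20·log₂(0.20) = 0.4644
−0.19·log₂(0.19) = 0.4552
Sum ≈ 2.1535 → 2.1535 bits.

2.1535 bits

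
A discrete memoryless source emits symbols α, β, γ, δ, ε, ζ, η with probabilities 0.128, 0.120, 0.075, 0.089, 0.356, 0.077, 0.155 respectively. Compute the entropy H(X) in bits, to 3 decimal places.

2.570 bits

H = −Σ pᵢ log₂ pᵢ.
−0.128·log₂(0.128) = 0.3796
−0.120·log₂(0.120) = 0.3671
−0.075·log₂(0.075) = 0.2803
−0.089·log₂(0.089) = 0.3106
−0.356·log₂(0.356) = 0.5305
−0.077·log₂(0.077) = 0.2848
−0.155·log₂(0.155) = 0.4169
Sum ≈ 2.5698 → 2.570 bits.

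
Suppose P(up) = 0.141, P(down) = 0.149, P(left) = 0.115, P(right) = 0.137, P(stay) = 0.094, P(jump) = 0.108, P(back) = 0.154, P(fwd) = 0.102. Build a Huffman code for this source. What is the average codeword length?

Repeatedly combine the two least-probable nodes; the expected code length is the sum of the merged weights.
merge 47/500 + 51/500 → 49/250
merge 27/250 + 23/200 → 223/1000
merge 137/1000 + 141/1000 → 139/500
merge 149/1000 + 77/500 → 303/1000
merge 49/250 + 223/1000 → 419/1000
merge 139/500 + 303/1000 → 581/1000
merge 419/1000 + 581/1000 → 1
L = 49/250 + 223/1000 + 139/500 + 303/1000 + 419/1000 + 581/1000 + 1 = 3 bits/symbol.

3 bits/symbol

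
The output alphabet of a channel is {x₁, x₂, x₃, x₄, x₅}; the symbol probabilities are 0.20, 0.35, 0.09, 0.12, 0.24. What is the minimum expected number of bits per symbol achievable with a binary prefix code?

2.21 bits/symbol

Repeatedly combine the two least-probable nodes; the expected code length is the sum of the merged weights.
merge 9/100 + 3/25 → 21/100
merge 1/5 + 21/100 → 41/100
merge 6/25 + 7/20 → 59/100
merge 41/100 + 59/100 → 1
L = 21/100 + 41/100 + 59/100 + 1 = 221/100 = 2.21 bits/symbol.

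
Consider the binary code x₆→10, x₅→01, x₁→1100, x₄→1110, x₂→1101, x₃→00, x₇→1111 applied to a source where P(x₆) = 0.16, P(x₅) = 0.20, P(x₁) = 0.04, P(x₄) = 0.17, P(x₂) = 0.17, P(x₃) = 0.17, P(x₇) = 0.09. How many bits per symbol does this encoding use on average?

L̄ = Σ pᵢ·ℓᵢ = 0.16·2 + 0.20·2 + 0.04·4 + 0.17·4 + 0.17·4 + 0.17·2 + 0.09·4 = 2.94 bits/symbol.

2.94 bits/symbol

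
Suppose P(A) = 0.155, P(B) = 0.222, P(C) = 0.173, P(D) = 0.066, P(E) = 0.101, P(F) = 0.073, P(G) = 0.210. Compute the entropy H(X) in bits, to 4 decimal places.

2.6782 bits

H = −Σ pᵢ log₂ pᵢ.
−0.155·log₂(0.155) = 0.4169
−0.222·log₂(0.222) = 0.4820
−0.173·log₂(0.173) = 0.4379
−0.066·log₂(0.066) = 0.2588
−0.101·log₂(0.101) = 0.3341
−0.073·log₂(0.073) = 0.2756
−0.210·log₂(0.210) = 0.4728
Sum ≈ 2.6782 → 2.6782 bits.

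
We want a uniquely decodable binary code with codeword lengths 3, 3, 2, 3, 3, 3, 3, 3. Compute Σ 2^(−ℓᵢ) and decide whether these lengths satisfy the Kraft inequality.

With common denominator 2^3 = 8: Σ 2^(−ℓᵢ) = 1/8 + 1/8 + 2/8 + 1/8 + 1/8 + 1/8 + 1/8 + 1/8 = 9/8 = 1.125.
Kraft's inequality requires Σ ≤ 1; here Σ = 1.125 > 1, so no such prefix code exists.

1.125; no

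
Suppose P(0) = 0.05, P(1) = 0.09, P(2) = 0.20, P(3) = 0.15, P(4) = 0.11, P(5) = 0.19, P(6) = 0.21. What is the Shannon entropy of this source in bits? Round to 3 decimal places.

H = −Σ pᵢ log₂ pᵢ.
−0.05·log₂(0.05) = 0.2161
−0.09·log₂(0.09) = 0.3127
−0.20·log₂(0.20) = 0.4644
−0.15·log₂(0.15) = 0.4105
−0.11·log₂(0.11) = 0.3503
−0.19·log₂(0.19) = 0.4552
−0.21·log₂(0.21) = 0.4728
Sum ≈ 2.6820 → 2.682 bits.

2.682 bits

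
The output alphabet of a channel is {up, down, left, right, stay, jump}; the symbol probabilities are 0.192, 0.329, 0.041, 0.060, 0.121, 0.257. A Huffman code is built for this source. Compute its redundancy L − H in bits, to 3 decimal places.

Entropy H = −Σ p log₂ p ≈ 2.2897 bits.
Huffman merges: 41/1000+3/50→101/1000; 101/1000+121/1000→111/500; 24/125+111/500→207/500; 257/1000+329/1000→293/500; 207/500+293/500→1. L = 2323/1000 ≈ 2.3230.
L − H = 2.3230 − 2.2897 = 0.033 bits.

0.033 bits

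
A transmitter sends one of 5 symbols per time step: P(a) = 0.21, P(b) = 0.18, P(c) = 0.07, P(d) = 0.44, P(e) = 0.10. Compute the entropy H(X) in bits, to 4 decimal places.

2.0400 bits

H = −Σ pᵢ log₂ pᵢ.
−0.21·log₂(0.21) = 0.4728
−0.18·log₂(0.18) = 0.4453
−0.07·log₂(0.07) = 0.2686
−0.44·log₂(0.44) = 0.5211
−0.10·log₂(0.10) = 0.3322
Sum ≈ 2.0400 → 2.0400 bits.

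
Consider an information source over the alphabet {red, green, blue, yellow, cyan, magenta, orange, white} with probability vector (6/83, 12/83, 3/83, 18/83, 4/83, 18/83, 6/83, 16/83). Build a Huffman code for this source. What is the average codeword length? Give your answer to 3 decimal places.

2.795 bits/symbol

Repeatedly combine the two least-probable nodes; the expected code length is the sum of the merged weights.
merge 3/83 + 4/83 → 7/83
merge 6/83 + 6/83 → 12/83
merge 7/83 + 12/83 → 19/83
merge 12/83 + 16/83 → 28/83
merge 18/83 + 18/83 → 36/83
merge 19/83 + 28/83 → 47/83
merge 36/83 + 47/83 → 1
L = 7/83 + 12/83 + 19/83 + 28/83 + 36/83 + 47/83 + 1 = 232/83 ≈ 2.795 bits/symbol.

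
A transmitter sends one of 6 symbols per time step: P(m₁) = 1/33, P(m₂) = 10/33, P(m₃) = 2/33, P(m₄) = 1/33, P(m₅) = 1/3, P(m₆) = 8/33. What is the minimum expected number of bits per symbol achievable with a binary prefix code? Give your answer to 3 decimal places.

Repeatedly combine the two least-probable nodes; the expected code length is the sum of the merged weights.
merge 1/33 + 1/33 → 2/33
merge 2/33 + 2/33 → 4/33
merge 4/33 + 8/33 → 4/11
merge 10/33 + 1/3 → 7/11
merge 4/11 + 7/11 → 1
L = 2/33 + 4/33 + 4/11 + 7/11 + 1 = 24/11 ≈ 2.182 bits/symbol.

2.182 bits/symbol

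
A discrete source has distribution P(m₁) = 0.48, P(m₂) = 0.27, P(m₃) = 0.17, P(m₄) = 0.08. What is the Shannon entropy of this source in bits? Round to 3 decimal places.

1.744 bits

H = −Σ pᵢ log₂ pᵢ.
−0.48·log₂(0.48) = 0.5083
−0.27·log₂(0.27) = 0.5100
−0.17·log₂(0.17) = 0.4346
−0.08·log₂(0.08) = 0.2915
Sum ≈ 1.7444 → 1.744 bits.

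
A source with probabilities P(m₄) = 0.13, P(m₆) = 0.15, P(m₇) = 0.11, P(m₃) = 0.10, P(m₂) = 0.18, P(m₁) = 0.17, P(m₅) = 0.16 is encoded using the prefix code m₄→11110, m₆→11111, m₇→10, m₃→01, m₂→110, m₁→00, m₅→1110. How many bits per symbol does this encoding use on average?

3.34 bits/symbol

L̄ = Σ pᵢ·ℓᵢ = 0.13·5 + 0.15·5 + 0.11·2 + 0.10·2 + 0.18·3 + 0.17·2 + 0.16·4 = 3.34 bits/symbol.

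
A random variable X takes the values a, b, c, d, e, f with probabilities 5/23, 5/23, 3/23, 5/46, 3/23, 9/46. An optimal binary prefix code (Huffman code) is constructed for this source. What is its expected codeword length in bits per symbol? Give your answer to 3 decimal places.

2.565 bits/symbol

Repeatedly combine the two least-probable nodes; the expected code length is the sum of the merged weights.
merge 5/46 + 3/23 → 11/46
merge 3/23 + 9/46 → 15/46
merge 5/23 + 5/23 → 10/23
merge 11/46 + 15/46 → 13/23
merge 10/23 + 13/23 → 1
L = 11/46 + 15/46 + 10/23 + 13/23 + 1 = 59/23 ≈ 2.565 bits/symbol.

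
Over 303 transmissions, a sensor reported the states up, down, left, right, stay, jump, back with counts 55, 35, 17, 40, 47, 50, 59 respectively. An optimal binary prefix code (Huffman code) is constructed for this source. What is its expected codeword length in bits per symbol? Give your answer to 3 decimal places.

Probabilities are the counts divided by 303.
Repeatedly combine the two least-probable nodes; the expected code length is the sum of the merged weights.
merge 17/303 + 35/303 → 52/303
merge 40/303 + 47/303 → 29/101
merge 50/303 + 52/303 → 34/101
merge 55/303 + 59/303 → 38/101
merge 29/101 + 34/101 → 63/101
merge 38/101 + 63/101 → 1
L = 52/303 + 29/101 + 34/101 + 38/101 + 63/101 + 1 = 847/303 ≈ 2.795 bits/symbol.

2.795 bits/symbol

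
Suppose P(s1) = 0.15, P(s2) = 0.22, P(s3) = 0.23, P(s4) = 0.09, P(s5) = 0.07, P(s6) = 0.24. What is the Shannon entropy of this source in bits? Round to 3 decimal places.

H = −Σ pᵢ log₂ pᵢ.
−0.15·log₂(0.15) = 0.4105
−0.22·log₂(0.22) = 0.4806
−0.23·log₂(0.23) = 0.4877
−0.09·log₂(0.09) = 0.3127
−0.07·log₂(0.07) = 0.2686
−0.24·log₂(0.24) = 0.4941
Sum ≈ 2.4541 → 2.454 bits.

2.454 bits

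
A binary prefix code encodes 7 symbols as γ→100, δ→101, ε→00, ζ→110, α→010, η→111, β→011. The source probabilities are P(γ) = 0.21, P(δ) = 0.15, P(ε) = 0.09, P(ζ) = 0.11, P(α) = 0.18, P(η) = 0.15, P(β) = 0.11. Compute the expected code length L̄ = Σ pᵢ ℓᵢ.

2.91 bits/symbol

L̄ = Σ pᵢ·ℓᵢ = 0.21·3 + 0.15·3 + 0.09·2 + 0.11·3 + 0.18·3 + 0.15·3 + 0.11·3 = 2.91 bits/symbol.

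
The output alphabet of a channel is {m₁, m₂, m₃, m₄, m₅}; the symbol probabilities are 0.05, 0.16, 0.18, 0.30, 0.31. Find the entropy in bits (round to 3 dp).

H = −Σ pᵢ log₂ pᵢ.
−0.05·log₂(0.05) = 0.2161
−0.16·log₂(0.16) = 0.4230
−0.18·log₂(0.18) = 0.4453
−0.30·log₂(0.30) = 0.5211
−0.31·log₂(0.31) = 0.5238
Sum ≈ 2.1293 → 2.129 bits.

2.129 bits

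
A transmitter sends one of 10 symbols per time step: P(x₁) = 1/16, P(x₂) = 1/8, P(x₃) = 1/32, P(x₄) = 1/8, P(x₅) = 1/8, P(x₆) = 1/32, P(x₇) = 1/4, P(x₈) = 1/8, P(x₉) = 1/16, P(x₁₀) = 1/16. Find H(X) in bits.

Each probability is a power of 1/2, so log₂(1/p) is an integer.
H = Σ p·log₂(1/p) = 1/16·4 + 1/8·3 + 1/32·5 + 1/8·3 + 1/8·3 + 1/32·5 + 1/4·2 + 1/8·3 + 1/16·4 + 1/16·4 = 3.0625 bits.

3.0625 bits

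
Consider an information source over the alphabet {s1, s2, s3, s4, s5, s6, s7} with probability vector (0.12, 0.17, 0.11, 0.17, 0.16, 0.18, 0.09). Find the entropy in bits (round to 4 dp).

2.7675 bits

H = −Σ pᵢ log₂ pᵢ.
−0.12·log₂(0.12) = 0.3671
−0.17·log₂(0.17) = 0.4346
−0.11·log₂(0.11) = 0.3503
−0.17·log₂(0.17) = 0.4346
−0.16·log₂(0.16) = 0.4230
−0.18·log₂(0.18) = 0.4453
−0.09·log₂(0.09) = 0.3127
Sum ≈ 2.7675 → 2.7675 bits.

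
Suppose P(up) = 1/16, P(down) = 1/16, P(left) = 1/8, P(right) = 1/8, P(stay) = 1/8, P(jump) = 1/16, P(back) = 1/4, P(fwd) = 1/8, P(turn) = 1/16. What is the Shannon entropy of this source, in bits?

Each probability is a power of 1/2, so log₂(1/p) is an integer.
H = Σ p·log₂(1/p) = 1/16·4 + 1/16·4 + 1/8·3 + 1/8·3 + 1/8·3 + 1/16·4 + 1/4·2 + 1/8·3 + 1/16·4 = 3 bits.

3 bits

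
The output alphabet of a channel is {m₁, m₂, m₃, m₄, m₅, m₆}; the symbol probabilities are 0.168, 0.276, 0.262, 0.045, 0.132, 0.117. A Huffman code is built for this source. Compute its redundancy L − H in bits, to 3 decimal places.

Entropy H = −Σ p log₂ p ≈ 2.4003 bits.
Huffman merges: 9/200+117/1000→81/500; 33/250+81/500→147/500; 21/125+131/500→43/100; 69/250+147/500→57/100; 43/100+57/100→1. L = 307/125 ≈ 2.4560.
L − H = 2.4560 − 2.4003 = 0.056 bits.

0.056 bits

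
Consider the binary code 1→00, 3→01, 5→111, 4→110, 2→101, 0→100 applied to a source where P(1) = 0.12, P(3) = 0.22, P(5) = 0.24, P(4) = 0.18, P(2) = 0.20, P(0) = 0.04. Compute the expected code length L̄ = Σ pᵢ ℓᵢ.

L̄ = Σ pᵢ·ℓᵢ = 0.12·2 + 0.22·2 + 0.24·3 + 0.18·3 + 0.20·3 + 0.04·3 = 2.66 bits/symbol.

2.66 bits/symbol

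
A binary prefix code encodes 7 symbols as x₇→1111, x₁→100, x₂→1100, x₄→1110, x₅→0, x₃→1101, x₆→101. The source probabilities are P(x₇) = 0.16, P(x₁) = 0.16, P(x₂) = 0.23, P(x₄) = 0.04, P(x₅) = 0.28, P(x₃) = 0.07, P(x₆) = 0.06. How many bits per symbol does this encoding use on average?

L̄ = Σ pᵢ·ℓᵢ = 0.16·4 + 0.16·3 + 0.23·4 + 0.04·4 + 0.28·1 + 0.07·4 + 0.06·3 = 2.94 bits/symbol.

2.94 bits/symbol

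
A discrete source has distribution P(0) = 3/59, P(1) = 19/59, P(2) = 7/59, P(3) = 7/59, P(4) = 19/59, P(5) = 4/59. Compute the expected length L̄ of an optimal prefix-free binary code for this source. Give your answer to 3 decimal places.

2.356 bits/symbol

Repeatedly combine the two least-probable nodes; the expected code length is the sum of the merged weights.
merge 3/59 + 4/59 → 7/59
merge 7/59 + 7/59 → 14/59
merge 7/59 + 14/59 → 21/59
merge 19/59 + 19/59 → 38/59
merge 21/59 + 38/59 → 1
L = 7/59 + 14/59 + 21/59 + 38/59 + 1 = 139/59 ≈ 2.356 bits/symbol.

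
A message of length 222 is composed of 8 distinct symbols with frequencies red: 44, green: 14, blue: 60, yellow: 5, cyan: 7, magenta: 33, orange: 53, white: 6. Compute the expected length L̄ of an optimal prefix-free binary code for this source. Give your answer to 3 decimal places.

2.568 bits/symbol

Probabilities are the counts divided by 222.
Repeatedly combine the two least-probable nodes; the expected code length is the sum of the merged weights.
merge 5/222 + 1/37 → 11/222
merge 7/222 + 11/222 → 3/37
merge 7/111 + 3/37 → 16/111
merge 16/111 + 11/74 → 65/222
merge 22/111 + 53/222 → 97/222
merge 10/37 + 65/222 → 125/222
merge 97/222 + 125/222 → 1
L = 11/222 + 3/37 + 16/111 + 65/222 + 97/222 + 125/222 + 1 = 95/37 ≈ 2.568 bits/symbol.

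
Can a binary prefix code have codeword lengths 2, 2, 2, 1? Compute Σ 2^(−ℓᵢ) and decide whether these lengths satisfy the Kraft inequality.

With common denominator 2^2 = 4: Σ 2^(−ℓᵢ) = 1/4 + 1/4 + 1/4 + 2/4 = 5/4 = 1.25.
Kraft's inequality requires Σ ≤ 1; here Σ = 1.25 > 1, so no such prefix code exists.

1.25; no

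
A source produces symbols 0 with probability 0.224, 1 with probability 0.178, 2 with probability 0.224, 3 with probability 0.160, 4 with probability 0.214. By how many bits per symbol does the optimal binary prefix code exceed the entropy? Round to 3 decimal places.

Entropy H = −Σ p log₂ p ≈ 2.3092 bits.
Huffman merges: 4/25+89/500→169/500; 107/500+28/125→219/500; 28/125+169/500→281/500; 219/500+281/500→1. L = 1169/500 ≈ 2.3380.
L − H = 2.3380 − 2.3092 = 0.029 bits.

0.029 bits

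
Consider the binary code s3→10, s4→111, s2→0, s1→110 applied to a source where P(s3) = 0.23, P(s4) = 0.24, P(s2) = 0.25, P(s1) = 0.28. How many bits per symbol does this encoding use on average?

2.27 bits/symbol

L̄ = Σ pᵢ·ℓᵢ = 0.23·2 + 0.24·3 + 0.25·1 + 0.28·3 = 2.27 bits/symbol.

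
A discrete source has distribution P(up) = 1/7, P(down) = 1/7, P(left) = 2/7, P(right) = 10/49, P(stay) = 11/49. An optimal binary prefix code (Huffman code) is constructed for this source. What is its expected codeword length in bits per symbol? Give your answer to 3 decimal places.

Repeatedly combine the two least-probable nodes; the expected code length is the sum of the merged weights.
merge 1/7 + 1/7 → 2/7
merge 10/49 + 11/49 → 3/7
merge 2/7 + 2/7 → 4/7
merge 3/7 + 4/7 → 1
L = 2/7 + 3/7 + 4/7 + 1 = 16/7 ≈ 2.286 bits/symbol.

2.286 bits/symbol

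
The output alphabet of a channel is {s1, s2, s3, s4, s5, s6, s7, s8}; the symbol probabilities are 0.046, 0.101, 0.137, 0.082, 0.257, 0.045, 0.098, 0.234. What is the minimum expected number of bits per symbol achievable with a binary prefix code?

2.773 bits/symbol

Repeatedly combine the two least-probable nodes; the expected code length is the sum of the merged weights.
merge 9/200 + 23/500 → 91/1000
merge 41/500 + 91/1000 → 173/1000
merge 49/500 + 101/1000 → 199/1000
merge 137/1000 + 173/1000 → 31/100
merge 199/1000 + 117/500 → 433/1000
merge 257/1000 + 31/100 → 567/1000
merge 433/1000 + 567/1000 → 1
L = 91/1000 + 173/1000 + 199/1000 + 31/100 + 433/1000 + 567/1000 + 1 = 2773/1000 = 2.773 bits/symbol.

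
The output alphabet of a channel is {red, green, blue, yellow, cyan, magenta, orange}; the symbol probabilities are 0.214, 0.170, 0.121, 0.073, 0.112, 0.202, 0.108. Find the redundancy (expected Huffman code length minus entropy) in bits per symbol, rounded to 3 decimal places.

Entropy H = −Σ p log₂ p ≈ 2.7216 bits.
Huffman merges: 73/1000+27/250→181/1000; 14/125+121/1000→233/1000; 17/100+181/1000→351/1000; 101/500+107/500→52/125; 233/1000+351/1000→73/125; 52/125+73/125→1. L = 553/200 ≈ 2.7650.
L − H = 2.7650 − 2.7216 = 0.043 bits.

0.043 bits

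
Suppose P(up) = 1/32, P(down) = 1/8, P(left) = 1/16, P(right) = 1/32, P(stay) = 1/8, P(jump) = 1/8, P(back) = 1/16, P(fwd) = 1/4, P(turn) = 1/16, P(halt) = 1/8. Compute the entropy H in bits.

Each probability is a power of 1/2, so log₂(1/p) is an integer.
H = Σ p·log₂(1/p) = 1/32·5 + 1/8·3 + 1/16·4 + 1/32·5 + 1/8·3 + 1/8·3 + 1/16·4 + 1/4·2 + 1/16·4 + 1/8·3 = 3.0625 bits.

3.0625 bits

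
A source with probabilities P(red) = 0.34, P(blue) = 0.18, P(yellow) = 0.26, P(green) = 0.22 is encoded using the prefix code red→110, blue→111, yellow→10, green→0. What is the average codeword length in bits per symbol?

2.3 bits/symbol

L̄ = Σ pᵢ·ℓᵢ = 0.34·3 + 0.18·3 + 0.26·2 + 0.22·1 = 2.3 bits/symbol.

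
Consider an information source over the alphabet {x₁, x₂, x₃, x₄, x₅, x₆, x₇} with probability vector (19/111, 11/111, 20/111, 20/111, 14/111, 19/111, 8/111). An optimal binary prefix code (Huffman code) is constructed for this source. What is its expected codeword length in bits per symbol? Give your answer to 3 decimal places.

Repeatedly combine the two least-probable nodes; the expected code length is the sum of the merged weights.
merge 8/111 + 11/111 → 19/111
merge 14/111 + 19/111 → 11/37
merge 19/111 + 19/111 → 38/111
merge 20/111 + 20/111 → 40/111
merge 11/37 + 38/111 → 71/111
merge 40/111 + 71/111 → 1
L = 19/111 + 11/37 + 38/111 + 40/111 + 71/111 + 1 = 104/37 ≈ 2.811 bits/symbol.

2.811 bits/symbol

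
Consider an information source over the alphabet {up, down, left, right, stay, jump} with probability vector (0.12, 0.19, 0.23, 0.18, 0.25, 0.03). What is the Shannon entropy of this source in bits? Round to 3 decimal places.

2.407 bits

H = −Σ pᵢ log₂ pᵢ.
−0.12·log₂(0.12) = 0.3671
−0.19·log₂(0.19) = 0.4552
−0.23·log₂(0.23) = 0.4877
−0.18·log₂(0.18) = 0.4453
−0.25·log₂(0.25) = 0.5000
−0.03·log₂(0.03) = 0.1518
Sum ≈ 2.4070 → 2.407 bits.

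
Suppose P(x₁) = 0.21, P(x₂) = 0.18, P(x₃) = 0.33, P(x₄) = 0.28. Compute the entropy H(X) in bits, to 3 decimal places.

1.960 bits

H = −Σ pᵢ log₂ pᵢ.
−0.21·log₂(0.21) = 0.4728
−0.18·log₂(0.18) = 0.4453
−0.33·log₂(0.33) = 0.5278
−0.28·log₂(0.28) = 0.5142
Sum ≈ 1.9602 → 1.960 bits.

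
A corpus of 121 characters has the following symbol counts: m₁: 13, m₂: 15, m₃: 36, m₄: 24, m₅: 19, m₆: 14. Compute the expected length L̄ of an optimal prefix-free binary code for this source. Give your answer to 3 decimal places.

2.504 bits/symbol

Probabilities are the counts divided by 121.
Repeatedly combine the two least-probable nodes; the expected code length is the sum of the merged weights.
merge 13/121 + 14/121 → 27/121
merge 15/121 + 19/121 → 34/121
merge 24/121 + 27/121 → 51/121
merge 34/121 + 36/121 → 70/121
merge 51/121 + 70/121 → 1
L = 27/121 + 34/121 + 51/121 + 70/121 + 1 = 303/121 ≈ 2.504 bits/symbol.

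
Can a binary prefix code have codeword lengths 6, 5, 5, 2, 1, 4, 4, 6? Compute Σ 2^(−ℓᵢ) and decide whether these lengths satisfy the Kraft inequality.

0.96875; yes

With common denominator 2^6 = 64: Σ 2^(−ℓᵢ) = 1/64 + 2/64 + 2/64 + 16/64 + 32/64 + 4/64 + 4/64 + 1/64 = 62/64 = 0.96875.
Kraft's inequality requires Σ ≤ 1; here Σ = 0.96875 ≤ 1, so such a prefix code exists.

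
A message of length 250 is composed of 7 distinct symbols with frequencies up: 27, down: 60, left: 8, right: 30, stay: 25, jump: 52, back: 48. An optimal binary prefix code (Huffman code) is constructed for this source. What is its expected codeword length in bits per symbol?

2.684 bits/symbol

Probabilities are the counts divided by 250.
Repeatedly combine the two least-probable nodes; the expected code length is the sum of the merged weights.
merge 4/125 + 1/10 → 33/250
merge 27/250 + 3/25 → 57/250
merge 33/250 + 24/125 → 81/250
merge 26/125 + 57/250 → 109/250
merge 6/25 + 81/250 → 141/250
merge 109/250 + 141/250 → 1
L = 33/250 + 57/250 + 81/250 + 109/250 + 141/250 + 1 = 671/250 = 2.684 bits/symbol.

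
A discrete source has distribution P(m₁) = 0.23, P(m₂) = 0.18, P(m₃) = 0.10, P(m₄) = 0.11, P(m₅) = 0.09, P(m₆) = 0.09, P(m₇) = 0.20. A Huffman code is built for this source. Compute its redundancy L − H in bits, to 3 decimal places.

0.045 bits

Entropy H = −Σ p log₂ p ≈ 2.7051 bits.
Huffman merges: 9/100+9/100→9/50; 1/10+11/100→21/100; 9/50+9/50→9/25; 1/5+21/100→41/100; 23/100+9/25→59/100; 41/100+59/100→1. L = 11/4 ≈ 2.7500.
L − H = 2.7500 − 2.7051 = 0.045 bits.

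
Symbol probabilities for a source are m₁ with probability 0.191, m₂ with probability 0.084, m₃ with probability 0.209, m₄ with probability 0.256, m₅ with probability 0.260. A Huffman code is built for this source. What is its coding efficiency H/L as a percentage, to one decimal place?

98.3%

Entropy H = −Σ p log₂ p ≈ 2.2369 bits.
Huffman merges: 21/250+191/1000→11/40; 209/1000+32/125→93/200; 13/50+11/40→107/200; 93/200+107/200→1. L = 91/40 ≈ 2.2750.
Efficiency = H/L = 2.2369/2.2750 = 98.3%.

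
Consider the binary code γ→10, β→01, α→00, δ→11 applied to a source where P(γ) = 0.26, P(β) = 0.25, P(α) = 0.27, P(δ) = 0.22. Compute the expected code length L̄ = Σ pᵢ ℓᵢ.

L̄ = Σ pᵢ·ℓᵢ = 0.26·2 + 0.25·2 + 0.27·2 + 0.22·2 = 2 bits/symbol.

2 bits/symbol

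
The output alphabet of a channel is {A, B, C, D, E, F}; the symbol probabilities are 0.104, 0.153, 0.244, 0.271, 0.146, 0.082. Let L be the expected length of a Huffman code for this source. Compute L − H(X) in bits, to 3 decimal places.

Entropy H = −Σ p log₂ p ≈ 2.4622 bits.
Huffman merges: 41/500+13/125→93/500; 73/500+153/1000→299/1000; 93/500+61/250→43/100; 271/1000+299/1000→57/100; 43/100+57/100→1. L = 497/200 ≈ 2.4850.
L − H = 2.4850 − 2.4622 = 0.023 bits.

0.023 bits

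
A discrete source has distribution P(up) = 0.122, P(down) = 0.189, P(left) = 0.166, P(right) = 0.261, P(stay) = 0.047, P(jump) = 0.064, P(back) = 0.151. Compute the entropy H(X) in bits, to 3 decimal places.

2.633 bits

H = −Σ pᵢ log₂ pᵢ.
−0.122·log₂(0.122) = 0.3703
−0.189·log₂(0.189) = 0.4543
−0.166·log₂(0.166) = 0.4301
−0.261·log₂(0.261) = 0.5058
−0.047·log₂(0.047) = 0.2073
−0.064·log₂(0.064) = 0.2538
−0.151·log₂(0.151) = 0.4118
Sum ≈ 2.6334 → 2.633 bits.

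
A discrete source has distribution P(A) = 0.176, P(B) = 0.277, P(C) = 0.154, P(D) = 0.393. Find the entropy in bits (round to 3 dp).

H = −Σ pᵢ log₂ pᵢ.
−0.176·log₂(0.176) = 0.4411
−0.277·log₂(0.277) = 0.5130
−0.154·log₂(0.154) = 0.4156
−0.393·log₂(0.393) = 0.5295
Sum ≈ 1.8993 → 1.899 bits.

1.899 bits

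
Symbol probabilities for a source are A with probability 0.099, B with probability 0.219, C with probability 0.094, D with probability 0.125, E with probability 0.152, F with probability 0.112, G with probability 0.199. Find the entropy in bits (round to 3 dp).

2.736 bits

H = −Σ pᵢ log₂ pᵢ.
−0.099·log₂(0.099) = 0.3303
−0.219·log₂(0.219) = 0.4798
−0.094·log₂(0.094) = 0.3207
−0.125·log₂(0.125) = 0.3750
−0.152·log₂(0.152) = 0.4131
−0.112·log₂(0.112) = 0.3537
−0.199·log₂(0.199) = 0.4635
Sum ≈ 2.7361 → 2.736 bits.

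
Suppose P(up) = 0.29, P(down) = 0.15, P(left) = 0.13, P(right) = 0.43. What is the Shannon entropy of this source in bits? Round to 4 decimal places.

1.8347 bits

H = −Σ pᵢ log₂ pᵢ.
−0.29·log₂(0.29) = 0.5179
−0.15·log₂(0.15) = 0.4105
−0.13·log₂(0.13) = 0.3826
−0.43·log₂(0.43) = 0.5236
Sum ≈ 1.8347 → 1.8347 bits.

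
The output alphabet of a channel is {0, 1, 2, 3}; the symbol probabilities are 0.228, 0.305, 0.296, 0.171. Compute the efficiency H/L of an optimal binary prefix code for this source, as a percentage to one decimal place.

98.2%

Entropy H = −Σ p log₂ p ≈ 1.9644 bits.
Huffman merges: 171/1000+57/250→399/1000; 37/125+61/200→601/1000; 399/1000+601/1000→1. L = 2 ≈ 2.0000.
Efficiency = H/L = 1.9644/2.0000 = 98.2%.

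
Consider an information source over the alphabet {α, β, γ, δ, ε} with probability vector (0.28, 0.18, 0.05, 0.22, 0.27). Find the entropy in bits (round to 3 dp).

H = −Σ pᵢ log₂ pᵢ.
−0.28·log₂(0.28) = 0.5142
−0.18·log₂(0.18) = 0.4453
−0.05·log₂(0.05) = 0.2161
−0.22·log₂(0.22) = 0.4806
−0.27·log₂(0.27) = 0.5100
Sum ≈ 2.1662 → 2.166 bits.

2.166 bits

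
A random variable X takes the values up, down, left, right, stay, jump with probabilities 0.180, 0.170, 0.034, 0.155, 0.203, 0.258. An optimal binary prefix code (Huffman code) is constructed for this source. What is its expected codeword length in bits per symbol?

2.539 bits/symbol

Repeatedly combine the two least-probable nodes; the expected code length is the sum of the merged weights.
merge 17/500 + 31/200 → 189/1000
merge 17/100 + 9/50 → 7/20
merge 189/1000 + 203/1000 → 49/125
merge 129/500 + 7/20 → 76/125
merge 49/125 + 76/125 → 1
L = 189/1000 + 7/20 + 49/125 + 76/125 + 1 = 2539/1000 = 2.539 bits/symbol.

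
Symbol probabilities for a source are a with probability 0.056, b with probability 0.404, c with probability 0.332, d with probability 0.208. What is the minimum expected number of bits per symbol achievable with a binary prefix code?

Repeatedly combine the two least-probable nodes; the expected code length is the sum of the merged weights.
merge 7/125 + 26/125 → 33/125
merge 33/125 + 83/250 → 149/250
merge 101/250 + 149/250 → 1
L = 33/125 + 149/250 + 1 = 93/50 = 1.86 bits/symbol.

1.86 bits/symbol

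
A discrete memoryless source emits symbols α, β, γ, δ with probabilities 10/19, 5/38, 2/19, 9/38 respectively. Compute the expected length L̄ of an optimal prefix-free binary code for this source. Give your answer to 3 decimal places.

1.711 bits/symbol

Repeatedly combine the two least-probable nodes; the expected code length is the sum of the merged weights.
merge 2/19 + 5/38 → 9/38
merge 9/38 + 9/38 → 9/19
merge 9/19 + 10/19 → 1
L = 9/38 + 9/19 + 1 = 65/38 ≈ 1.711 bits/symbol.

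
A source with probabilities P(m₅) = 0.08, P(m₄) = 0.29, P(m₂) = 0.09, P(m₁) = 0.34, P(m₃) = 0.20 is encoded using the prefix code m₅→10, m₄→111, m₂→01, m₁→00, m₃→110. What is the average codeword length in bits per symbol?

2.49 bits/symbol

L̄ = Σ pᵢ·ℓᵢ = 0.08·2 + 0.29·3 + 0.09·2 + 0.34·2 + 0.20·3 = 2.49 bits/symbol.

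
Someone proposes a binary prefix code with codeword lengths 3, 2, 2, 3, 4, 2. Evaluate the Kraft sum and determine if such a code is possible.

With common denominator 2^4 = 16: Σ 2^(−ℓᵢ) = 2/16 + 4/16 + 4/16 + 2/16 + 1/16 + 4/16 = 17/16 = 1.0625.
Kraft's inequality requires Σ ≤ 1; here Σ = 1.0625 > 1, so no such prefix code exists.

1.0625; no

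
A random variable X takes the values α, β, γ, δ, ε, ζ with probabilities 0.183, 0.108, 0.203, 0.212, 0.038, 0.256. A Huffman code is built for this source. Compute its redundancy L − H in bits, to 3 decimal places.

Entropy H = −Σ p log₂ p ≈ 2.4191 bits.
Huffman merges: 19/500+27/250→73/500; 73/500+183/1000→329/1000; 203/1000+53/250→83/200; 32/125+329/1000→117/200; 83/200+117/200→1. L = 99/40 ≈ 2.4750.
L − H = 2.4750 − 2.4191 = 0.056 bits.

0.056 bits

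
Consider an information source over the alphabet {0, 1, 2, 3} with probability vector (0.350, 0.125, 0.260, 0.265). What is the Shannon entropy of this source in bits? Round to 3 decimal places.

H = −Σ pᵢ log₂ pᵢ.
−0.350·log₂(0.350) = 0.5301
−0.125·log₂(0.125) = 0.3750
−0.260·log₂(0.260) = 0.5053
−0.265·log₂(0.265) = 0.5077
Sum ≈ 1.9181 → 1.918 bits.

1.918 bits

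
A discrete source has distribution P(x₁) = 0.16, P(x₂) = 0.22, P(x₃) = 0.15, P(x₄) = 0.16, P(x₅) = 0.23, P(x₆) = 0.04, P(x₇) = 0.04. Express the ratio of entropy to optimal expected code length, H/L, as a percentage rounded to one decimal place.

Entropy H = −Σ p log₂ p ≈ 2.5963 bits.
Huffman merges: 1/25+1/25→2/25; 2/25+3/20→23/100; 4/25+4/25→8/25; 11/50+23/100→9/20; 23/100+8/25→11/20; 9/20+11/20→1. L = 263/100 ≈ 2.6300.
Efficiency = H/L = 2.5963/2.6300 = 98.7%.

98.7%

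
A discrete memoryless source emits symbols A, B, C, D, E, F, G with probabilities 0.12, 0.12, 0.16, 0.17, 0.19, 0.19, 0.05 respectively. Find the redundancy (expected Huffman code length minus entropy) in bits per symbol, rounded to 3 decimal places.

0.072 bits

Entropy H = −Σ p log₂ p ≈ 2.7183 bits.
Huffman merges: 1/20+3/25→17/100; 3/25+4/25→7/25; 17/100+17/100→17/50; 19/100+19/100→19/50; 7/25+17/50→31/50; 19/50+31/50→1. L = 279/100 ≈ 2.7900.
L − H = 2.7900 − 2.7183 = 0.072 bits.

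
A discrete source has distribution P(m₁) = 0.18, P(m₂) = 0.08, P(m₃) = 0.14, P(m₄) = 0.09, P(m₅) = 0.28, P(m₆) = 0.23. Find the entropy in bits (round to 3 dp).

H = −Σ pᵢ log₂ pᵢ.
−0.18·log₂(0.18) = 0.4453
−0.08·log₂(0.08) = 0.2915
−0.14·log₂(0.14) = 0.3971
−0.09·log₂(0.09) = 0.3127
−0.28·log₂(0.28) = 0.5142
−0.23·log₂(0.23) = 0.4877
Sum ≈ 2.4485 → 2.448 bits.

2.448 bits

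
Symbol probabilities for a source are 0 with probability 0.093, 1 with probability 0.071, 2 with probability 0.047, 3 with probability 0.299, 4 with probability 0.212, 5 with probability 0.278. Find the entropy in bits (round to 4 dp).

2.3056 bits

H = −Σ pᵢ log₂ pᵢ.
−0.093·log₂(0.093) = 0.3187
−0.071·log₂(0.071) = 0.2709
−0.047·log₂(0.047) = 0.2073
−0.299·log₂(0.299) = 0.5208
−0.212·log₂(0.212) = 0.4744
−0.278·log₂(0.278) = 0.5134
Sum ≈ 2.3056 → 2.3056 bits.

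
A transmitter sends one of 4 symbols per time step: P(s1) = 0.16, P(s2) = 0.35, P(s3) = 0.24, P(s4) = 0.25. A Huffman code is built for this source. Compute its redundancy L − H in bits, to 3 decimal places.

0.053 bits

Entropy H = −Σ p log₂ p ≈ 1.9473 bits.
Huffman merges: 4/25+6/25→2/5; 1/4+7/20→3/5; 2/5+3/5→1. L = 2 ≈ 2.0000.
L − H = 2.0000 − 1.9473 = 0.053 bits.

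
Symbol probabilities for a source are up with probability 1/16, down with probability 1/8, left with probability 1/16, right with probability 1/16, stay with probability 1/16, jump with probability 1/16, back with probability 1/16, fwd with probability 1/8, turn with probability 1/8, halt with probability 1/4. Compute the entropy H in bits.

3.125 bits

Each probability is a power of 1/2, so log₂(1/p) is an integer.
H = Σ p·log₂(1/p) = 1/16·4 + 1/8·3 + 1/16·4 + 1/16·4 + 1/16·4 + 1/16·4 + 1/16·4 + 1/8·3 + 1/8·3 + 1/4·2 = 3.125 bits.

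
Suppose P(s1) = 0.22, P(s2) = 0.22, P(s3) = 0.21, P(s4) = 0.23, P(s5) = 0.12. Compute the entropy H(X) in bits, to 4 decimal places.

H = −Σ pᵢ log₂ pᵢ.
−0.22·log₂(0.22) = 0.4806
−0.22·log₂(0.22) = 0.4806
−0.21·log₂(0.21) = 0.4728
−0.23·log₂(0.23) = 0.4877
−0.12·log₂(0.12) = 0.3671
Sum ≈ 2.2887 → 2.2887 bits.

2.2887 bits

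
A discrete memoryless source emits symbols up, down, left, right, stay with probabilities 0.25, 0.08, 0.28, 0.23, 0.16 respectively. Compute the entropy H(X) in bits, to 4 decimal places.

H = −Σ pᵢ log₂ pᵢ.
−0.25·log₂(0.25) = 0.5000
−0.08·log₂(0.08) = 0.2915
−0.28·log₂(0.28) = 0.5142
−0.23·log₂(0.23) = 0.4877
−0.16·log₂(0.16) = 0.4230
Sum ≈ 2.2164 → 2.2164 bits.

2.2164 bits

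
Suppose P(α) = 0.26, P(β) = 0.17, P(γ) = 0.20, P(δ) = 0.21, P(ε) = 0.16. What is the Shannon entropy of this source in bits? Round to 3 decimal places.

H = −Σ pᵢ log₂ pᵢ.
−0.26·log₂(0.26) = 0.5053
−0.17·log₂(0.17) = 0.4346
−0.20·log₂(0.20) = 0.4644
−0.21·log₂(0.21) = 0.4728
−0.16·log₂(0.16) = 0.4230
Sum ≈ 2.3001 → 2.300 bits.

2.300 bits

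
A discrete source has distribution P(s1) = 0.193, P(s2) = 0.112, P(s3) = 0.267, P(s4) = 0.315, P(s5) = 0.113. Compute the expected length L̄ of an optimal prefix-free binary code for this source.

Repeatedly combine the two least-probable nodes; the expected code length is the sum of the merged weights.
merge 14/125 + 113/1000 → 9/40
merge 193/1000 + 9/40 → 209/500
merge 267/1000 + 63/200 → 291/500
merge 209/500 + 291/500 → 1
L = 9/40 + 209/500 + 291/500 + 1 = 89/40 = 2.225 bits/symbol.

2.225 bits/symbol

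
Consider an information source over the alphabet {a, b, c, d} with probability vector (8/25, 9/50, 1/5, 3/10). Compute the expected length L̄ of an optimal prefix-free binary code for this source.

Repeatedly combine the two least-probable nodes; the expected code length is the sum of the merged weights.
merge 9/50 + 1/5 → 19/50
merge 3/10 + 8/25 → 31/50
merge 19/50 + 31/50 → 1
L = 19/50 + 31/50 + 1 = 2 bits/symbol.

2 bits/symbol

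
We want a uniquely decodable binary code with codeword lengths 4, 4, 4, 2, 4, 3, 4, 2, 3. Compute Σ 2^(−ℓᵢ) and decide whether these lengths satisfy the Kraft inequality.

With common denominator 2^4 = 16: Σ 2^(−ℓᵢ) = 1/16 + 1/16 + 1/16 + 4/16 + 1/16 + 2/16 + 1/16 + 4/16 + 2/16 = 17/16 = 1.0625.
Kraft's inequality requires Σ ≤ 1; here Σ = 1.0625 > 1, so no such prefix code exists.

1.0625; no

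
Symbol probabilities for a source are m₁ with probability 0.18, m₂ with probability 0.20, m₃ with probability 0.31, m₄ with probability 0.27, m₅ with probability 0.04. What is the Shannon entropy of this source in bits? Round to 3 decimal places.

2.129 bits

H = −Σ pᵢ log₂ pᵢ.
−0.18·log₂(0.18) = 0.4453
−0.20·log₂(0.20) = 0.4644
−0.31·log₂(0.31) = 0.5238
−0.27·log₂(0.27) = 0.5100
−0.04·log₂(0.04) = 0.1858
Sum ≈ 2.1293 → 2.129 bits.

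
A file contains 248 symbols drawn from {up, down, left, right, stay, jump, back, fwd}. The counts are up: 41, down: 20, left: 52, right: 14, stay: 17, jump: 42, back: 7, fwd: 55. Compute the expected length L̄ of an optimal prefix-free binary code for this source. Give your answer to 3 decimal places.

Probabilities are the counts divided by 248.
Repeatedly combine the two least-probable nodes; the expected code length is the sum of the merged weights.
merge 7/248 + 7/124 → 21/248
merge 17/248 + 5/62 → 37/248
merge 21/248 + 37/248 → 29/124
merge 41/248 + 21/124 → 83/248
merge 13/62 + 55/248 → 107/248
merge 29/124 + 83/248 → 141/248
merge 107/248 + 141/248 → 1
L = 21/248 + 37/248 + 29/124 + 83/248 + 107/248 + 141/248 + 1 = 695/248 ≈ 2.802 bits/symbol.

2.802 bits/symbol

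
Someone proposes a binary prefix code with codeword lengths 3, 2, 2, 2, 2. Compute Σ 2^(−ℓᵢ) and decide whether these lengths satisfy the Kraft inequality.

With common denominator 2^3 = 8: Σ 2^(−ℓᵢ) = 1/8 + 2/8 + 2/8 + 2/8 + 2/8 = 9/8 = 1.125.
Kraft's inequality requires Σ ≤ 1; here Σ = 1.125 > 1, so no such prefix code exists.

1.125; no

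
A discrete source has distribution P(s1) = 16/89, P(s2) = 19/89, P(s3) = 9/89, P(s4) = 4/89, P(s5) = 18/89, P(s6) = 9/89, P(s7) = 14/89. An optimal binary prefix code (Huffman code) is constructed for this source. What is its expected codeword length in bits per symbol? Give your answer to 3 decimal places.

2.730 bits/symbol

Repeatedly combine the two least-probable nodes; the expected code length is the sum of the merged weights.
merge 4/89 + 9/89 → 13/89
merge 9/89 + 13/89 → 22/89
merge 14/89 + 16/89 → 30/89
merge 18/89 + 19/89 → 37/89
merge 22/89 + 30/89 → 52/89
merge 37/89 + 52/89 → 1
L = 13/89 + 22/89 + 30/89 + 37/89 + 52/89 + 1 = 243/89 ≈ 2.730 bits/symbol.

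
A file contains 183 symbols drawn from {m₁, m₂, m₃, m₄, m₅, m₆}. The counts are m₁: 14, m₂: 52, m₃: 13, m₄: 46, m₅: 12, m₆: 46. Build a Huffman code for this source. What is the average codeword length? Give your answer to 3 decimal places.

Probabilities are the counts divided by 183.
Repeatedly combine the two least-probable nodes; the expected code length is the sum of the merged weights.
merge 4/61 + 13/183 → 25/183
merge 14/183 + 25/183 → 13/61
merge 13/61 + 46/183 → 85/183
merge 46/183 + 52/183 → 98/183
merge 85/183 + 98/183 → 1
L = 25/183 + 13/61 + 85/183 + 98/183 + 1 = 430/183 ≈ 2.350 bits/symbol.

2.350 bits/symbol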